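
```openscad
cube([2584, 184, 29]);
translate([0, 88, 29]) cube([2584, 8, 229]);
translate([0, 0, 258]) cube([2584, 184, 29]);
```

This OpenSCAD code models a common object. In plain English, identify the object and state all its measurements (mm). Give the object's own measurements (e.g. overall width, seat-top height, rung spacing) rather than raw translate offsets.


An I-beam lying along x, 2584 mm long. Overall section height 287 mm. Two flanges 184 mm wide (y) and 29 mm thick, one on the floor and one at the top; a web 8 mm thick runs between them, centred on the flange width.


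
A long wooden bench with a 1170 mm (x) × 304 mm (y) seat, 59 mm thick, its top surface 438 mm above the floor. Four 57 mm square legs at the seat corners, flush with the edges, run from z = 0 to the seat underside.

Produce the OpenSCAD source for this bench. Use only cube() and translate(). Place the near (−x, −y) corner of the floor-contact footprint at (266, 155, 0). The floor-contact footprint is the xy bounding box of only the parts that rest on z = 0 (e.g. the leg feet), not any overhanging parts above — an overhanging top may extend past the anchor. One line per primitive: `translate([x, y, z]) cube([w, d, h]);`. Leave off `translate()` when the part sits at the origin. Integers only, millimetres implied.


// leg_h = 438 − 59 = 379
translate([266, 155, 379]) cube([1170, 304, 59]);
translate([266, 155, 0]) cube([57, 57, 379]);
translate([266, 402, 0]) cube([57, 57, 379]);
translate([1379, 155, 0]) cube([57, 57, 379]);
translate([1379, 402, 0]) cube([57, 57, 379]);


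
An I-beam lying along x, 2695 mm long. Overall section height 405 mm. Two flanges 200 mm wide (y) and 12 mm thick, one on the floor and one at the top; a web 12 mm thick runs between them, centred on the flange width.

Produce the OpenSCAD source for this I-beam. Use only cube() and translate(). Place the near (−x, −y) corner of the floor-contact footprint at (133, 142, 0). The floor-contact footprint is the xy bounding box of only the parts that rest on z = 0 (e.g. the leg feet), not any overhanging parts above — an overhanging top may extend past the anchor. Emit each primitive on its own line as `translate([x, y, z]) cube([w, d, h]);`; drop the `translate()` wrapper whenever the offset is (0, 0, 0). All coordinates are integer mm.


translate([133, 142, 0]) cube([2695, 200, 12]);
translate([133, 236, 12]) cube([2695, 12, 381]);
translate([133, 142, 393]) cube([2695, 200, 12]);


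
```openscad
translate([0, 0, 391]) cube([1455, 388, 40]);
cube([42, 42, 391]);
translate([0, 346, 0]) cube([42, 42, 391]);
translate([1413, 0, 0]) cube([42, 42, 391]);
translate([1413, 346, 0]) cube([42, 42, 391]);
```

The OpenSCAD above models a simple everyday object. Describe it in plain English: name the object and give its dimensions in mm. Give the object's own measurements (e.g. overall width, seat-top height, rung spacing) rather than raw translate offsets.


A bench: a 1455×388 mm seat slab, 40 mm thick, top at z = 431 mm, on four 42×42 mm square legs flush with the seat corners and standing on z = 0.


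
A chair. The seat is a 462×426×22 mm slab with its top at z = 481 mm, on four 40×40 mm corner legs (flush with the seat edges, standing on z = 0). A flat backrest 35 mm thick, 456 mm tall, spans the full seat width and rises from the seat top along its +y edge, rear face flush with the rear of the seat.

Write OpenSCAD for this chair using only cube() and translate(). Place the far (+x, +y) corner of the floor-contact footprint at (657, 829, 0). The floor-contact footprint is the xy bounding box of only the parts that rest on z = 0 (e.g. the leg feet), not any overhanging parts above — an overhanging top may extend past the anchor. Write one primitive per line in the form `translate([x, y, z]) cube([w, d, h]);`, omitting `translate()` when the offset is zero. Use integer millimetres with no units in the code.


translate([195, 403, 459]) cube([462, 426, 22]);
translate([195, 403, 0]) cube([40, 40, 459]);
translate([617, 403, 0]) cube([40, 40, 459]);
translate([195, 789, 0]) cube([40, 40, 459]);
translate([617, 789, 0]) cube([40, 40, 459]);
translate([195, 794, 481]) cube([462, 35, 456]);


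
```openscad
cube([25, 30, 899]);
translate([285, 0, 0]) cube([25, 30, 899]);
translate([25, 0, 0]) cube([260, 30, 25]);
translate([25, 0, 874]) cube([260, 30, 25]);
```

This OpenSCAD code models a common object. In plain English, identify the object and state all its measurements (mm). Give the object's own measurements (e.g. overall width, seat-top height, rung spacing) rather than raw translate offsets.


A rectangular picture frame lying in the x–z plane (depth along y). The opening is 260 mm wide (x) by 849 mm tall (z), surrounded by a border 25 mm wide on all four sides. The frame is 30 mm deep and is made of two full-height vertical stiles with two horizontal rails fitted between them.


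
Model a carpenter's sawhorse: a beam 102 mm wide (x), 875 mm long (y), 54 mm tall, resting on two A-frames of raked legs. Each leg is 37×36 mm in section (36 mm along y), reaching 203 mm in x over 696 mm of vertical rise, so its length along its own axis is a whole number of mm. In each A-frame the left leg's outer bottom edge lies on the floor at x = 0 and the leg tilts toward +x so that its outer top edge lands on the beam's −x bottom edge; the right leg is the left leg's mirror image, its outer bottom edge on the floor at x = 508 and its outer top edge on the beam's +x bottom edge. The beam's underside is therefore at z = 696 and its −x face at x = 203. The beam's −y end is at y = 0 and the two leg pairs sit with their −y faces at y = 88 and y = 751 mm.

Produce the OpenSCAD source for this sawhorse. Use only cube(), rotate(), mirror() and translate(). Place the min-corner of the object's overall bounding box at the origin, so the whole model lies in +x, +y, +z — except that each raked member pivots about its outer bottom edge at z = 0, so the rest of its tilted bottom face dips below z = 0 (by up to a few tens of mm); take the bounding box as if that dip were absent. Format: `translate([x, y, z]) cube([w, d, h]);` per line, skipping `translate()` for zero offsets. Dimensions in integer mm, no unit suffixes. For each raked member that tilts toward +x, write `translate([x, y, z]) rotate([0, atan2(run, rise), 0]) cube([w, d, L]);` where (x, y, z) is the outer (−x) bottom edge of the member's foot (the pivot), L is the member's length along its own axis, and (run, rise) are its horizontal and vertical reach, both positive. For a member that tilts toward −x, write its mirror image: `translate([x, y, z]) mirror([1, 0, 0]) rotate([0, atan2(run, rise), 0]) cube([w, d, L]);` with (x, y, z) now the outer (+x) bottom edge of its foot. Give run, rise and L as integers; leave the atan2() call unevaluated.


translate([203, 0, 696]) cube([102, 875, 54]);
translate([0, 88, 0]) rotate([0, atan2(203, 696), 0]) cube([37, 36, 725]);
translate([508, 88, 0]) mirror([1, 0, 0]) rotate([0, atan2(203, 696), 0]) cube([37, 36, 725]);
translate([0, 751, 0]) rotate([0, atan2(203, 696), 0]) cube([37, 36, 725]);
translate([508, 751, 0]) mirror([1, 0, 0]) rotate([0, atan2(203, 696), 0]) cube([37, 36, 725]);


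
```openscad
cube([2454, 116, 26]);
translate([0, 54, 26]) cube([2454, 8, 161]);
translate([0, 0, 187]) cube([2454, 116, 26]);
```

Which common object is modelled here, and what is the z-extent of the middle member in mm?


An I-beam. The web height is 161 mm.

Two wide flanges with a thin centred web — an I-beam. Overall 213 mm minus two 26 mm flanges gives a web of 213 − 2·26 = 161 mm.


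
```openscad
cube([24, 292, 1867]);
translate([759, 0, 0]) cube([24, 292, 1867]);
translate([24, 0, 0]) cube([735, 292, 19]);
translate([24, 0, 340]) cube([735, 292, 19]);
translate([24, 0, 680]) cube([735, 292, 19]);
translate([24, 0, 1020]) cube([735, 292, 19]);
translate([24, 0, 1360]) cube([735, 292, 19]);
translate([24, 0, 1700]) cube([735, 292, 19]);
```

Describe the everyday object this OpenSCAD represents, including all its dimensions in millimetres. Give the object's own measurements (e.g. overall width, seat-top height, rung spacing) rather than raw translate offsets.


An open bookshelf. Two side panels, each 24 mm thick, 292 mm deep and 1867 mm tall, stand 783 mm apart (outside-to-outside). Between them sit 6 shelves, each 19 mm thick and 292 mm deep, spanning the full gap between the sides. The bottom shelf rests on the floor (its underside at z = 0) and the clear gap between one shelf's top and the next shelf's underside is 321 mm.


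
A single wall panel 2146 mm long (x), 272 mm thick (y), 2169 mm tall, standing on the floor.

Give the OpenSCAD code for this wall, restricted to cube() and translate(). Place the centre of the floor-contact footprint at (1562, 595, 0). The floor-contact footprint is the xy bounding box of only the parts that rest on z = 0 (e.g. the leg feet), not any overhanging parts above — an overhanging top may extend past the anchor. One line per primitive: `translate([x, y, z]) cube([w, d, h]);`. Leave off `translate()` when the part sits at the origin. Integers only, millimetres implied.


translate([489, 459, 0]) cube([2146, 272, 2169]);


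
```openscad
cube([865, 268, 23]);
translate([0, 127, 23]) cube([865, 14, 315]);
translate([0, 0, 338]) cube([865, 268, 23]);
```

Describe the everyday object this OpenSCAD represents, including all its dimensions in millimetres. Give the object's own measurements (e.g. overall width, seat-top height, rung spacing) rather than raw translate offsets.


An I-beam lying along x, 865 mm long. Overall section height 361 mm. Two flanges 268 mm wide (y) and 23 mm thick, one on the floor and one at the top; a web 14 mm thick runs between them, centred on the flange width.


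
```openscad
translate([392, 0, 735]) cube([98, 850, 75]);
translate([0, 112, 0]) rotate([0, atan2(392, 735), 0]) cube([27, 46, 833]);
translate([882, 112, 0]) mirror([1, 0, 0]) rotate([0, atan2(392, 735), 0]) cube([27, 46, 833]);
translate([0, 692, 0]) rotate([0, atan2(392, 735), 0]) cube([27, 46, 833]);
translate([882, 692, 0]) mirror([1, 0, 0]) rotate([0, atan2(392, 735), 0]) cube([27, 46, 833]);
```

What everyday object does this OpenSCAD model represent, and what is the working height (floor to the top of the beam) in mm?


A sawhorse. The overall height is 810 mm.

A beam across two mirrored pairs of raked legs — a sawhorse. The beam's underside is at z = 735 (matching the legs' vertical rise in atan2(392, 735)) and the beam is 75 mm tall, so its top is at 735 + 75 = 810 mm. The raked legs top out at the beam's underside, so that is the highest point.


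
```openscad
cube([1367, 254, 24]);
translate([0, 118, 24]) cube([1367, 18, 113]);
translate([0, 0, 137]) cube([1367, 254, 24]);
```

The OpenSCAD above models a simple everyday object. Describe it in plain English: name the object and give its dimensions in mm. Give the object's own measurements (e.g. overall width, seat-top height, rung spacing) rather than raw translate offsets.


An I-beam lying along x, 1367 mm long. Overall section height 161 mm. Two flanges 254 mm wide (y) and 24 mm thick, one on the floor and one at the top; a web 18 mm thick runs between them, centred on the flange width.


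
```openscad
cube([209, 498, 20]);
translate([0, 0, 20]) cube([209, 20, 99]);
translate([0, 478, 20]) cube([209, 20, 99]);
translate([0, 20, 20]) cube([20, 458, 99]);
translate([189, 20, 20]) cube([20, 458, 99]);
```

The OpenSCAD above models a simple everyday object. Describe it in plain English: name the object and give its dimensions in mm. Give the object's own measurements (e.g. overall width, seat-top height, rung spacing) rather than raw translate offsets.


An open-topped rectangular box: outside dimensions 209×498×119 mm, with a uniform wall and base thickness of 20 mm. The base is a full 209×498 slab on the floor; four walls sit on top of the base. The front and back walls (the −y and +y sides) span the full width; the two side walls fit between them.


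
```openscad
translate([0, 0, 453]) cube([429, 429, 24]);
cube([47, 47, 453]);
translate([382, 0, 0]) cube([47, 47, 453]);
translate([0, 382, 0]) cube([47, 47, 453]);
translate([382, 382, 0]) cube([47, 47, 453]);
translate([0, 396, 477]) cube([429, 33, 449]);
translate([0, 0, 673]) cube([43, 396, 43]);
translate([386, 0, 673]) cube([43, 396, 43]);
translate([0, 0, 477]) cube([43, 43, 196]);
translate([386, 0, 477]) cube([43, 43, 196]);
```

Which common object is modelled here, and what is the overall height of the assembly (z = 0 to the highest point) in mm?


A chair. The overall height is 926 mm.

A slab on four corner posts with a tall panel at the back — a chair. The seat slab sits at z = 453 with thickness 24, and the 449 mm backrest starts at the seat top, so the overall height is 453 + 24 + 449 = 926 mm.


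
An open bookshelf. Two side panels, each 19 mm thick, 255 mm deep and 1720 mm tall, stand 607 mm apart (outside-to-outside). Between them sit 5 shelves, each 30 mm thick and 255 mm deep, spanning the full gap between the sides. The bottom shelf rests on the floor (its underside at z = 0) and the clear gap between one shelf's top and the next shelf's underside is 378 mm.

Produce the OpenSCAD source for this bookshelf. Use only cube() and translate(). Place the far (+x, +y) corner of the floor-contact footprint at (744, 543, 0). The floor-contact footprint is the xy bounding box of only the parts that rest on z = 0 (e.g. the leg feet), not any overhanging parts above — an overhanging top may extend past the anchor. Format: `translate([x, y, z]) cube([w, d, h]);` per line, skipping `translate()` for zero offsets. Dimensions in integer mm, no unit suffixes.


translate([137, 288, 0]) cube([19, 255, 1720]);
translate([725, 288, 0]) cube([19, 255, 1720]);
translate([156, 288, 0]) cube([569, 255, 30]);
translate([156, 288, 408]) cube([569, 255, 30]);
translate([156, 288, 816]) cube([569, 255, 30]);
translate([156, 288, 1224]) cube([569, 255, 30]);
translate([156, 288, 1632]) cube([569, 255, 30]);


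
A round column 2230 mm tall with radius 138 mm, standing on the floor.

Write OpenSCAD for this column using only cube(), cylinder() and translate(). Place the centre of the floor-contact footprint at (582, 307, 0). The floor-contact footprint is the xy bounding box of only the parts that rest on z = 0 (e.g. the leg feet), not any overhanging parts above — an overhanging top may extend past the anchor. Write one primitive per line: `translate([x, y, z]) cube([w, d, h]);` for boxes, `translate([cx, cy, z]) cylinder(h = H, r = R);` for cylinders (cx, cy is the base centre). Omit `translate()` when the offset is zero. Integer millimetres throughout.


translate([582, 307, 0]) cylinder(h = 2230, r = 138);


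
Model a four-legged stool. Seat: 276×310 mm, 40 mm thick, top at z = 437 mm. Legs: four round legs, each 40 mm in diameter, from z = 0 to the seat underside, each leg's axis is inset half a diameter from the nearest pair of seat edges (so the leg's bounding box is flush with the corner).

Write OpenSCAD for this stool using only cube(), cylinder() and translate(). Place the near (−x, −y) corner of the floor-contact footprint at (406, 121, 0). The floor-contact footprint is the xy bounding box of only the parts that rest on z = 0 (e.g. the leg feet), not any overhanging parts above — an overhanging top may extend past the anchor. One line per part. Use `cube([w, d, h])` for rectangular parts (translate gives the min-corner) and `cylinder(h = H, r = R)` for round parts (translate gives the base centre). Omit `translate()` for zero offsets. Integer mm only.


translate([406, 121, 397]) cube([276, 310, 40]);
translate([426, 141, 0]) cylinder(h = 397, r = 20);
translate([662, 141, 0]) cylinder(h = 397, r = 20);
translate([426, 411, 0]) cylinder(h = 397, r = 20);
translate([662, 411, 0]) cylinder(h = 397, r = 20);


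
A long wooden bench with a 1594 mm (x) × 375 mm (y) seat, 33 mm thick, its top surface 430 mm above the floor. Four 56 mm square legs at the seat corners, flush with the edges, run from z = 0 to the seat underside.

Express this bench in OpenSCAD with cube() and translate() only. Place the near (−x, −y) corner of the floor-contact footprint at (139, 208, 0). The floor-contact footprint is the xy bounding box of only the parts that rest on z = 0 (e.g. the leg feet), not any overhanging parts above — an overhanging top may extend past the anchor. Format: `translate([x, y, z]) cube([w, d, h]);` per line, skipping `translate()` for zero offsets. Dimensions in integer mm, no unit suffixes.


// leg_h = 430 − 33 = 397
translate([139, 208, 397]) cube([1594, 375, 33]);
translate([139, 208, 0]) cube([56, 56, 397]);
translate([139, 527, 0]) cube([56, 56, 397]);
translate([1677, 208, 0]) cube([56, 56, 397]);
translate([1677, 527, 0]) cube([56, 56, 397]);


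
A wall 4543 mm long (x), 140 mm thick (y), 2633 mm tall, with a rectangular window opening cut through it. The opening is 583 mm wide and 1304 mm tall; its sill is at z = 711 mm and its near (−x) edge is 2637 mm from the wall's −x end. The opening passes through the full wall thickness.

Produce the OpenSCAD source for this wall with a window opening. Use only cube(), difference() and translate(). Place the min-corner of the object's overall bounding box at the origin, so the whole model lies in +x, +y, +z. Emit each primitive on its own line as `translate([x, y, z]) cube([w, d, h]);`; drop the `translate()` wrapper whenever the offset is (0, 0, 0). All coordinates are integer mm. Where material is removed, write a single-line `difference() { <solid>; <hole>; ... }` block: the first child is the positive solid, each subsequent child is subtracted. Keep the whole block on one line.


difference() { cube([4543, 140, 2633]); translate([2637, 0, 711]) cube([583, 140, 1304]); }


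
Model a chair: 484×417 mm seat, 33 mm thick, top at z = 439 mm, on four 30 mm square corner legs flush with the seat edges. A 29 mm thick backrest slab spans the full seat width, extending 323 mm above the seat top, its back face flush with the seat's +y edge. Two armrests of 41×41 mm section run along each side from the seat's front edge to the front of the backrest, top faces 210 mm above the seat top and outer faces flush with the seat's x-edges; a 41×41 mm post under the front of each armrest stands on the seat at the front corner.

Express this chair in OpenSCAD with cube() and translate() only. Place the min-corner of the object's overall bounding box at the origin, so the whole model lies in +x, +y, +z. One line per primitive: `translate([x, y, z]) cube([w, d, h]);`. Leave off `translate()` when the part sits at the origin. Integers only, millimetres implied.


translate([0, 0, 406]) cube([484, 417, 33]);
cube([30, 30, 406]);
translate([454, 0, 0]) cube([30, 30, 406]);
translate([0, 387, 0]) cube([30, 30, 406]);
translate([454, 387, 0]) cube([30, 30, 406]);
translate([0, 388, 439]) cube([484, 29, 323]);
translate([0, 0, 608]) cube([41, 388, 41]);
translate([443, 0, 608]) cube([41, 388, 41]);
translate([0, 0, 439]) cube([41, 41, 169]);
translate([443, 0, 439]) cube([41, 41, 169]);


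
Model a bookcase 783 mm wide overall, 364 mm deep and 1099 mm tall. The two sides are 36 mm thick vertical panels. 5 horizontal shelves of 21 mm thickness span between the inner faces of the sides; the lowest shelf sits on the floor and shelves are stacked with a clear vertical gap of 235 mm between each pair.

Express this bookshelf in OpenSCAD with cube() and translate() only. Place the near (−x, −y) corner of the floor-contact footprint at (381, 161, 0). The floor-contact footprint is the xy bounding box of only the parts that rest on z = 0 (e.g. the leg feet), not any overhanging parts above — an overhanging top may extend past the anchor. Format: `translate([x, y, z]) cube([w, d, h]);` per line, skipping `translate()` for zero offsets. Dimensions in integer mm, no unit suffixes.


translate([381, 161, 0]) cube([36, 364, 1099]);
translate([1128, 161, 0]) cube([36, 364, 1099]);
translate([417, 161, 0]) cube([711, 364, 21]);
translate([417, 161, 256]) cube([711, 364, 21]);
translate([417, 161, 512]) cube([711, 364, 21]);
translate([417, 161, 768]) cube([711, 364, 21]);
translate([417, 161, 1024]) cube([711, 364, 21]);


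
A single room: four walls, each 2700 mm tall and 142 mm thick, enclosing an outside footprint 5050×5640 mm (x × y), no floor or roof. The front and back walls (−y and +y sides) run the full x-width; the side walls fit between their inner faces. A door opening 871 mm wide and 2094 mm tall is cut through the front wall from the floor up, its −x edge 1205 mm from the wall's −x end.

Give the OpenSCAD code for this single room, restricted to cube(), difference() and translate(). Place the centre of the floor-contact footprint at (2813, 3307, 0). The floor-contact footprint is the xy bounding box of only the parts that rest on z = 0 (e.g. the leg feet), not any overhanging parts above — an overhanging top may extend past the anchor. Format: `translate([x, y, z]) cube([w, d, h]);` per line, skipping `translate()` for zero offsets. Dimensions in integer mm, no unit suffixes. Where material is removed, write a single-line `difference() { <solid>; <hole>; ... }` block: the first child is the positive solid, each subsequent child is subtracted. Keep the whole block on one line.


difference() { translate([288, 487, 0]) cube([5050, 142, 2700]); translate([1493, 487, 0]) cube([871, 142, 2094]); }
translate([288, 5985, 0]) cube([5050, 142, 2700]);
translate([288, 629, 0]) cube([142, 5356, 2700]);
translate([5196, 629, 0]) cube([142, 5356, 2700]);


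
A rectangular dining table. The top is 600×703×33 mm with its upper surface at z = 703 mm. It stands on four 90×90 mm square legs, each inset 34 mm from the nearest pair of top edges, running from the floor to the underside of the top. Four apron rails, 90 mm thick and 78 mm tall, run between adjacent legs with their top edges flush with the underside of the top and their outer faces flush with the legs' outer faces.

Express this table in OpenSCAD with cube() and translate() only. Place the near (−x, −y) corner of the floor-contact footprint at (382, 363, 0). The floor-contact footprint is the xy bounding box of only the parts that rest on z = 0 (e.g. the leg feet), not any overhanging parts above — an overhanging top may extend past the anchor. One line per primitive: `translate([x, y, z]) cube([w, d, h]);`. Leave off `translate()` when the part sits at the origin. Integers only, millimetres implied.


translate([348, 329, 670]) cube([600, 703, 33]);
translate([382, 363, 0]) cube([90, 90, 670]);
translate([824, 363, 0]) cube([90, 90, 670]);
translate([382, 908, 0]) cube([90, 90, 670]);
translate([824, 908, 0]) cube([90, 90, 670]);
translate([472, 363, 592]) cube([352, 90, 78]);
translate([472, 908, 592]) cube([352, 90, 78]);
translate([382, 453, 592]) cube([90, 455, 78]);
translate([824, 453, 592]) cube([90, 455, 78]);


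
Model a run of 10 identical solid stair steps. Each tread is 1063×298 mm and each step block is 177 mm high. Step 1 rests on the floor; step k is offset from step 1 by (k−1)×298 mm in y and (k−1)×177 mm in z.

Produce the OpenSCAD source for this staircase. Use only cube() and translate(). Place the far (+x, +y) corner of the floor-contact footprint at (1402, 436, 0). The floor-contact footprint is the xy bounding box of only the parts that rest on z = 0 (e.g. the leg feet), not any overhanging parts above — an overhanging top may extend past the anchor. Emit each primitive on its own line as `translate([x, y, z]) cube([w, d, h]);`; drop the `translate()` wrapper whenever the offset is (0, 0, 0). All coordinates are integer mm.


translate([339, 138, 0]) cube([1063, 298, 177]);
translate([339, 436, 177]) cube([1063, 298, 177]);
translate([339, 734, 354]) cube([1063, 298, 177]);
translate([339, 1032, 531]) cube([1063, 298, 177]);
translate([339, 1330, 708]) cube([1063, 298, 177]);
translate([339, 1628, 885]) cube([1063, 298, 177]);
translate([339, 1926, 1062]) cube([1063, 298, 177]);
translate([339, 2224, 1239]) cube([1063, 298, 177]);
translate([339, 2522, 1416]) cube([1063, 298, 177]);
translate([339, 2820, 1593]) cube([1063, 298, 177]);


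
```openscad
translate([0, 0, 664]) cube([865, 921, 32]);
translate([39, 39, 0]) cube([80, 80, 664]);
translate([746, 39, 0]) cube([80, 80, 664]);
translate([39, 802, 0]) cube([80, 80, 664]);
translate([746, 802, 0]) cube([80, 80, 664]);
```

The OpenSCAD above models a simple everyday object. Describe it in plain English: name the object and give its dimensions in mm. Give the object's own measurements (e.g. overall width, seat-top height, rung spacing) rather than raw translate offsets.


A rectangular dining table. The top is 865×921×32 mm with its upper surface at z = 696 mm. It stands on four 80×80 mm square legs, each inset 39 mm from the nearest pair of top edges, running from the floor to the underside of the top.


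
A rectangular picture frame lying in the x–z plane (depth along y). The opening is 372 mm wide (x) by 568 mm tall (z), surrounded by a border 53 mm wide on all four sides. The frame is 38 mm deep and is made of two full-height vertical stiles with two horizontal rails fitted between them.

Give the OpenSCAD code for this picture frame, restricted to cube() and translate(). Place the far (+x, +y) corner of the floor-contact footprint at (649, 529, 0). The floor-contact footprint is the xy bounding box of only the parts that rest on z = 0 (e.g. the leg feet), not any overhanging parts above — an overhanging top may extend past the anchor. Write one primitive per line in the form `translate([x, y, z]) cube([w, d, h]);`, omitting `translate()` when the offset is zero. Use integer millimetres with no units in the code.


translate([171, 491, 0]) cube([53, 38, 674]);
translate([596, 491, 0]) cube([53, 38, 674]);
translate([224, 491, 0]) cube([372, 38, 53]);
translate([224, 491, 621]) cube([372, 38, 53]);


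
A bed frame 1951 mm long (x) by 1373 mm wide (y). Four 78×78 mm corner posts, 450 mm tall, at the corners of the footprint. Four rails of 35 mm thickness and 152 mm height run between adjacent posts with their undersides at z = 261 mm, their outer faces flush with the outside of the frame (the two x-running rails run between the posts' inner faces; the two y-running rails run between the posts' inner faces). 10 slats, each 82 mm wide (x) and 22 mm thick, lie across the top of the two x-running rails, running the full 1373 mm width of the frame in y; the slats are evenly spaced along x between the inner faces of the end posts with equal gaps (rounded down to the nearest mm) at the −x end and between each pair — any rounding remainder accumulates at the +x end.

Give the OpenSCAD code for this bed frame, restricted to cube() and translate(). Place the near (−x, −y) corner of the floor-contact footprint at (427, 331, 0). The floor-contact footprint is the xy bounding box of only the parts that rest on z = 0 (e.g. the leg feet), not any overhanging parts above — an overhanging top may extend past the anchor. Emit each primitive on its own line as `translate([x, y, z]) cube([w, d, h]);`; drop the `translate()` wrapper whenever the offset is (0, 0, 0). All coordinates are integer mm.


translate([427, 331, 0]) cube([78, 78, 450]);
translate([427, 1626, 0]) cube([78, 78, 450]);
translate([2300, 331, 0]) cube([78, 78, 450]);
translate([2300, 1626, 0]) cube([78, 78, 450]);
translate([505, 331, 261]) cube([1795, 35, 152]);
translate([505, 1669, 261]) cube([1795, 35, 152]);
translate([427, 409, 261]) cube([35, 1217, 152]);
translate([2343, 409, 261]) cube([35, 1217, 152]);
translate([593, 331, 413]) cube([82, 1373, 22]);
translate([763, 331, 413]) cube([82, 1373, 22]);
translate([933, 331, 413]) cube([82, 1373, 22]);
translate([1103, 331, 413]) cube([82, 1373, 22]);
translate([1273, 331, 413]) cube([82, 1373, 22]);
translate([1443, 331, 413]) cube([82, 1373, 22]);
translate([1613, 331, 413]) cube([82, 1373, 22]);
translate([1783, 331, 413]) cube([82, 1373, 22]);
translate([1953, 331, 413]) cube([82, 1373, 22]);
translate([2123, 331, 413]) cube([82, 1373, 22]);


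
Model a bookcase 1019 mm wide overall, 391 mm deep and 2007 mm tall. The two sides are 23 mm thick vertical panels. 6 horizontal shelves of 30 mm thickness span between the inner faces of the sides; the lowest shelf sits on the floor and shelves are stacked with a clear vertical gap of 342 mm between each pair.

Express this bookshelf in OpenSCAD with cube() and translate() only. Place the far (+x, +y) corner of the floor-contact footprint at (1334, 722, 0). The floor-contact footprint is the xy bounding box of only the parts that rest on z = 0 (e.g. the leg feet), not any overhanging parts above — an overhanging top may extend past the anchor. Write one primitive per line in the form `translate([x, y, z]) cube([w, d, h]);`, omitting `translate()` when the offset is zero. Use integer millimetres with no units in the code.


translate([315, 331, 0]) cube([23, 391, 2007]);
translate([1311, 331, 0]) cube([23, 391, 2007]);
translate([338, 331, 0]) cube([973, 391, 30]);
translate([338, 331, 372]) cube([973, 391, 30]);
translate([338, 331, 744]) cube([973, 391, 30]);
translate([338, 331, 1116]) cube([973, 391, 30]);
translate([338, 331, 1488]) cube([973, 391, 30]);
translate([338, 331, 1860]) cube([973, 391, 30]);


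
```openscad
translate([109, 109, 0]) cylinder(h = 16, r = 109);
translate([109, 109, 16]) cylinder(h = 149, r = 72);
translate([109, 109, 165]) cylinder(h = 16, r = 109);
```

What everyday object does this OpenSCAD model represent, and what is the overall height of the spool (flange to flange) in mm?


A spool. The overall height is 181 mm.

Three coaxial cylinders, large–small–large — a spool. Two 16 mm flanges and a 149 mm core give 16 + 149 + 16 = 181 mm.


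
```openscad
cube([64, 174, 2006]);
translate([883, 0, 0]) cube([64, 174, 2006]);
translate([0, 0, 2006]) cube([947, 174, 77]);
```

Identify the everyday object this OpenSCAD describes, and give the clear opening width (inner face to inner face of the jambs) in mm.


A door frame. The clear opening width is 819 mm.

Two 2006 mm tall posts with a header on top — a door frame. The left jamb is 64 mm wide at x = 0; the right jamb starts at x = 883. The clear opening is 883 − 64 = 819 mm.


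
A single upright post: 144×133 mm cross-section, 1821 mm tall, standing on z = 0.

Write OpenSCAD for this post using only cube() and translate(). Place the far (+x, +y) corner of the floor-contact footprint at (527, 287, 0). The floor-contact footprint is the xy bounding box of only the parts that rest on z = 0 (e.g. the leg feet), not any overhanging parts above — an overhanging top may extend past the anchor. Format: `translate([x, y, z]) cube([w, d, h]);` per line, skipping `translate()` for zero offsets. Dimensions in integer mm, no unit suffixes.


translate([383, 154, 0]) cube([144, 133, 1821]);


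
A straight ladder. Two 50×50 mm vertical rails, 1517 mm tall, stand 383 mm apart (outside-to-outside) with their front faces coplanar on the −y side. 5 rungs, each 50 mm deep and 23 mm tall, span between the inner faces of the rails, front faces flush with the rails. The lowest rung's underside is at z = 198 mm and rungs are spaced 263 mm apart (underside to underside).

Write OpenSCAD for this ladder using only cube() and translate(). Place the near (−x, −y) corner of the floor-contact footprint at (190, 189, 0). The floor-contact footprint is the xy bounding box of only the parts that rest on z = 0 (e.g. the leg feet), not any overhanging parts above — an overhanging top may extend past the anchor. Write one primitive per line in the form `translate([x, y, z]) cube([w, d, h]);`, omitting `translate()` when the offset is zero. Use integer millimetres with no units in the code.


// rung span = 383 - 2*50 = 283
// rung[k] z = 198 + k*263
translate([190, 189, 0]) cube([50, 50, 1517]);
translate([523, 189, 0]) cube([50, 50, 1517]);
translate([240, 189, 198]) cube([283, 50, 23]);
translate([240, 189, 461]) cube([283, 50, 23]);
translate([240, 189, 724]) cube([283, 50, 23]);
translate([240, 189, 987]) cube([283, 50, 23]);
translate([240, 189, 1250]) cube([283, 50, 23]);


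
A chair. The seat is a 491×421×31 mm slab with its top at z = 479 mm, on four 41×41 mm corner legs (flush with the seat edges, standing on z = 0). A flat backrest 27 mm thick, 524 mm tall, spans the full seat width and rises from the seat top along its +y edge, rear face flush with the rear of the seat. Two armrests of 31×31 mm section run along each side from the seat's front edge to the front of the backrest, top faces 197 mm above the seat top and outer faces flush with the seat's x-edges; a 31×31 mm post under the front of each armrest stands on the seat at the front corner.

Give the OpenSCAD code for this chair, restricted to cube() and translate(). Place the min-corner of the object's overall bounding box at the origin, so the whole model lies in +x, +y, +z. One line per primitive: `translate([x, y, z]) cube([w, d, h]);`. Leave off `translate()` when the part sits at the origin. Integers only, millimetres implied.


// leg_h = 479 - 31 = 448
// arm post h = 197 - 31 = 166
translate([0, 0, 448]) cube([491, 421, 31]);
cube([41, 41, 448]);
translate([450, 0, 0]) cube([41, 41, 448]);
translate([0, 380, 0]) cube([41, 41, 448]);
translate([450, 380, 0]) cube([41, 41, 448]);
translate([0, 394, 479]) cube([491, 27, 524]);
translate([0, 0, 645]) cube([31, 394, 31]);
translate([460, 0, 645]) cube([31, 394, 31]);
translate([0, 0, 479]) cube([31, 31, 166]);
translate([460, 0, 479]) cube([31, 31, 166]);


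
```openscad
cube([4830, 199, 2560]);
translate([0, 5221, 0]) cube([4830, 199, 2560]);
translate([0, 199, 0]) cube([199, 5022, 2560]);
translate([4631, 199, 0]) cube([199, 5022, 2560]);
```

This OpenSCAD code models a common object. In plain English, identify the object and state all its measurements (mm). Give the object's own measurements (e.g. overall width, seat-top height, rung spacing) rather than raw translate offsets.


The wall frame of a small rectangular building: four walls, each 2560 mm tall and 199 mm thick, enclosing a footprint 4830 mm (x) by 5420 mm (y) outside-to-outside, with no floor or roof. The front and back walls (the −y and +y sides) span the full width; the two side walls fit between them.


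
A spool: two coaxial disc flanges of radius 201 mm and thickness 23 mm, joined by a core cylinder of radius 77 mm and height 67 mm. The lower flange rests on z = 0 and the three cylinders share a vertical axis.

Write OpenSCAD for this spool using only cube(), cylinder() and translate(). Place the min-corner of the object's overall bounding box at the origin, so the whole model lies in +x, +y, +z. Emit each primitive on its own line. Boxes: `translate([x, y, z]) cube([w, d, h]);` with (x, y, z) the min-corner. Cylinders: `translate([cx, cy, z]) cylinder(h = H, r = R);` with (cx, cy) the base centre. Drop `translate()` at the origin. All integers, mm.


translate([201, 201, 0]) cylinder(h = 23, r = 201);
translate([201, 201, 23]) cylinder(h = 67, r = 77);
translate([201, 201, 90]) cylinder(h = 23, r = 201);


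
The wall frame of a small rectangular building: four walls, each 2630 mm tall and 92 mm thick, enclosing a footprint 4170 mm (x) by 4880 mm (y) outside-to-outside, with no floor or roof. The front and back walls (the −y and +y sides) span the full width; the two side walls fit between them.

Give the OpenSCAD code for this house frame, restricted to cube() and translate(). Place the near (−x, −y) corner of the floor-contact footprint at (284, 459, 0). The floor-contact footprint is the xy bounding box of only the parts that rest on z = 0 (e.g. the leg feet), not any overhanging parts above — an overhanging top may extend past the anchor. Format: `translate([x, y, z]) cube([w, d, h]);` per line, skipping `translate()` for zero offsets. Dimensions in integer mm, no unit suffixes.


translate([284, 459, 0]) cube([4170, 92, 2630]);
translate([284, 5247, 0]) cube([4170, 92, 2630]);
translate([284, 551, 0]) cube([92, 4696, 2630]);
translate([4362, 551, 0]) cube([92, 4696, 2630]);


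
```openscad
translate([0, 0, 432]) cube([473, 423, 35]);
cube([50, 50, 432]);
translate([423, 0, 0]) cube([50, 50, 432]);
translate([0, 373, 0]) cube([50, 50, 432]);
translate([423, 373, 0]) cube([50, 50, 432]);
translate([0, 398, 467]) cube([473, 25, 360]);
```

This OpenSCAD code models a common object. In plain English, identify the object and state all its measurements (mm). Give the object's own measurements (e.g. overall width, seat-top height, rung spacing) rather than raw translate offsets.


A chair. The seat is a 473×423×35 mm slab with its top at z = 467 mm, on four 50×50 mm corner legs (flush with the seat edges, standing on z = 0). A flat backrest 25 mm thick, 360 mm tall, spans the full seat width and rises from the seat top along its +y edge, rear face flush with the rear of the seat.


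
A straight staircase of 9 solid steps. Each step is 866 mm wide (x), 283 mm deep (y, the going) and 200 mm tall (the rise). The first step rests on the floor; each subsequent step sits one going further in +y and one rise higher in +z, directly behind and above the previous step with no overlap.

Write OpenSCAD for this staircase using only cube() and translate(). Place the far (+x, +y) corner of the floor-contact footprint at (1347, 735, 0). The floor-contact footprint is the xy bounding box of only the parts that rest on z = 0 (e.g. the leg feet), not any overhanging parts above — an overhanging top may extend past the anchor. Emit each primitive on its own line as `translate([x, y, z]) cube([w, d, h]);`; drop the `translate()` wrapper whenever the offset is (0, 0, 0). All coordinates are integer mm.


translate([481, 452, 0]) cube([866, 283, 200]);
translate([481, 735, 200]) cube([866, 283, 200]);
translate([481, 1018, 400]) cube([866, 283, 200]);
translate([481, 1301, 600]) cube([866, 283, 200]);
translate([481, 1584, 800]) cube([866, 283, 200]);
translate([481, 1867, 1000]) cube([866, 283, 200]);
translate([481, 2150, 1200]) cube([866, 283, 200]);
translate([481, 2433, 1400]) cube([866, 283, 200]);
translate([481, 2716, 1600]) cube([866, 283, 200]);


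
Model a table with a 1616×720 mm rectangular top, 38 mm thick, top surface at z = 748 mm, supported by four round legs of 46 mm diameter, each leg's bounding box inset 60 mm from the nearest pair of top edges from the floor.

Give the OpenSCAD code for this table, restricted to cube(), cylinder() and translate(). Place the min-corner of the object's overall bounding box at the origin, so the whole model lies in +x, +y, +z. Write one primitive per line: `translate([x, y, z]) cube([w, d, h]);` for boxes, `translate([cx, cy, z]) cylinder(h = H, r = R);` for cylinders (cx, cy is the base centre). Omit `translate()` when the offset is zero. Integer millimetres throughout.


translate([0, 0, 710]) cube([1616, 720, 38]);
translate([83, 83, 0]) cylinder(h = 710, r = 23);
translate([1533, 83, 0]) cylinder(h = 710, r = 23);
translate([83, 637, 0]) cylinder(h = 710, r = 23);
translate([1533, 637, 0]) cylinder(h = 710, r = 23);


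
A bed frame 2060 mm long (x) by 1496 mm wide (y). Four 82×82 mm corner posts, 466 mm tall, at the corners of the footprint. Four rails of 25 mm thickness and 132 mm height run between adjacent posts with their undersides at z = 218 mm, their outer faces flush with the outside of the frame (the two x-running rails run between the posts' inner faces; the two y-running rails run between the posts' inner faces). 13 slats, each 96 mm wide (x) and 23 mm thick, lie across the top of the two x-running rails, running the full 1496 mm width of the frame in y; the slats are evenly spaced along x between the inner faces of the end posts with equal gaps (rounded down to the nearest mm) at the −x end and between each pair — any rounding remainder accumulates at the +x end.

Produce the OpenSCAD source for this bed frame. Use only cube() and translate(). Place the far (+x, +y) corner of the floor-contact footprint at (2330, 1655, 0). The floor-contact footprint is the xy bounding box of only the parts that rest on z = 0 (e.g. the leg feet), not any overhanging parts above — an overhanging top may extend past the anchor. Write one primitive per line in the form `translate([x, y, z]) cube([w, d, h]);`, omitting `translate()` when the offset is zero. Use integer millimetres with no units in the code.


translate([270, 159, 0]) cube([82, 82, 466]);
translate([270, 1573, 0]) cube([82, 82, 466]);
translate([2248, 159, 0]) cube([82, 82, 466]);
translate([2248, 1573, 0]) cube([82, 82, 466]);
translate([352, 159, 218]) cube([1896, 25, 132]);
translate([352, 1630, 218]) cube([1896, 25, 132]);
translate([270, 241, 218]) cube([25, 1332, 132]);
translate([2305, 241, 218]) cube([25, 1332, 132]);
translate([398, 159, 350]) cube([96, 1496, 23]);
translate([540, 159, 350]) cube([96, 1496, 23]);
translate([682, 159, 350]) cube([96, 1496, 23]);
translate([824, 159, 350]) cube([96, 1496, 23]);
translate([966, 159, 350]) cube([96, 1496, 23]);
translate([1108, 159, 350]) cube([96, 1496, 23]);
translate([1250, 159, 350]) cube([96, 1496, 23]);
translate([1392, 159, 350]) cube([96, 1496, 23]);
translate([1534, 159, 350]) cube([96, 1496, 23]);
translate([1676, 159, 350]) cube([96, 1496, 23]);
translate([1818, 159, 350]) cube([96, 1496, 23]);
translate([1960, 159, 350]) cube([96, 1496, 23]);
translate([2102, 159, 350]) cube([96, 1496, 23]);
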